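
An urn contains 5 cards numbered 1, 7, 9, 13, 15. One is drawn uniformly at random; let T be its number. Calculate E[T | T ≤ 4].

P(T ≤ 4) = 1/5.
Σ over the event: 1·1/5 = 1/5.
E[T | T ≤ 4] = (1/5) / (1/5) = 1.

1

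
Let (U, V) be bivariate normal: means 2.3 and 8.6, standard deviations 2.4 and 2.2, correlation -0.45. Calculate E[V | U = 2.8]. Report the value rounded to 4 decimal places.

The regression of V on U has slope ρ·σ_V/σ_U and passes through (μ_U, μ_V).
E[V | U=2.8] = 8.6 + (-0.45)·(2.2/2.4)·(2.8 − (2.3)) = 8.6 + (-0.4125)·(0.5) = 8.3938.

8.3938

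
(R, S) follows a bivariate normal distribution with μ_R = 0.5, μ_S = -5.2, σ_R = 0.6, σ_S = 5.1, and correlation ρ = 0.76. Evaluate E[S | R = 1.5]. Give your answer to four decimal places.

For a bivariate normal, E[S | R=x] = μ_S + ρ·(σ_S/σ_R)·(x − μ_R).
E[S | R=1.5] = -5.2 + (0.76)·(5.1/0.6)·(1.5 − (0.5)) = -5.2 + (6.46)·(1) = 1.2600.

1.2600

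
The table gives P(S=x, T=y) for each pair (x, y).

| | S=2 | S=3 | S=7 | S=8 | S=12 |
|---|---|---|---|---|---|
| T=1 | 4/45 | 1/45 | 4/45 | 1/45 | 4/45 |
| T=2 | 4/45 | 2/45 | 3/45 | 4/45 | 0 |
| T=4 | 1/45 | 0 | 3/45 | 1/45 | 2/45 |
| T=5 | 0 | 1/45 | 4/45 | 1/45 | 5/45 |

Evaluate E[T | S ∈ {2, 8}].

P(S ∈ {2, 8}) = 16/45.
Σ T·P over the event = 1·(4/45) + 2·(4/45) + 4·(1/45) + 1·(1/45) + 2·(4/45) + 4·(1/45) + 5·(1/45) = 34/45.
E[T | S ∈ {2, 8}] = (34/45) / (16/45) = 17/8.

17/8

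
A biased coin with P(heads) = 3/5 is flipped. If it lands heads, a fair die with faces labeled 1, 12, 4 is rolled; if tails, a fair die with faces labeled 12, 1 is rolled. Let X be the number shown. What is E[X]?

E[X | heads] = (1+12+4)/3 = 17/3.
E[X | tails] = (12+1)/2 = 13/2.
By the law of total expectation,
E[X] = (3/5)·(17/3) + (2/5)·(13/2) = 6.

6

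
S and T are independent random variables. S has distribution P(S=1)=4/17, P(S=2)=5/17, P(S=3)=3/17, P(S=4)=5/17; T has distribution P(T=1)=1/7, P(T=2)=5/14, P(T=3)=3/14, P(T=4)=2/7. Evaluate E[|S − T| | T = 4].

P(T = 4) = 2/7.
Summing |S−T|·P(x,y) over outcomes with T = 4 gives 50/119.
E[|S − T| | T = 4] = (50/119) / (2/7) = 25/17.

25/17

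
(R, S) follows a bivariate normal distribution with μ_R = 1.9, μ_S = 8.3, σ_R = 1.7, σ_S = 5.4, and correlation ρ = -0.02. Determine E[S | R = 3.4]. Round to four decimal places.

The regression of S on R has slope ρ·σ_S/σ_R and passes through (μ_R, μ_S).
E[S | R=3.4] = 8.3 + (-0.02)·(5.4/1.7)·(3.4 − (1.9)) = 8.3 + (-0.063529)·(1.5) = 8.2047.

8.2047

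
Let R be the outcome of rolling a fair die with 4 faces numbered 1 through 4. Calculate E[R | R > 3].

4

Given R > 3, R is equally likely to be any of {4}.
E[R | R > 3] = (4) / 1 = 4.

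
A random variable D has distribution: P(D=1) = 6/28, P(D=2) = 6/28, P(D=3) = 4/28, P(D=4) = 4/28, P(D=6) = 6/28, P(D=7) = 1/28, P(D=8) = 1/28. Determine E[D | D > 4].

P(D > 4) = 2/7.
Σ over the event: 6·3/14 + 7·1/28 + 8·1/28 = 51/28.
E[D | D > 4] = (51/28) / (2/7) = 51/8.

51/8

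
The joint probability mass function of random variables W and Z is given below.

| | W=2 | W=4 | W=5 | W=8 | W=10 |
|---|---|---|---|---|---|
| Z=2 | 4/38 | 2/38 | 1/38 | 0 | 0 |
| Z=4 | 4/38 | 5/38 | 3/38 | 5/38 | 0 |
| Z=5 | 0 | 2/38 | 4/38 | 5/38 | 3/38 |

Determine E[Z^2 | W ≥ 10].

P(W ≥ 10) = 3/38.
Σ Z^2·P over the event = 25·(3/38) = 75/38.
E[Z^2 | W ≥ 10] = (75/38) / (3/38) = 25.

25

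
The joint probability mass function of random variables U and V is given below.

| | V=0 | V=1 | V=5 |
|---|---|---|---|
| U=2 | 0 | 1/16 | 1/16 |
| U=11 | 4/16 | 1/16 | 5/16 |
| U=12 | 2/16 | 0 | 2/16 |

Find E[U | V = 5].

81/8

P(V = 5) = 1/2.
Σ U·P over the event = 2·(1/16) + 11·(5/16) + 12·(2/16) = 81/16.
E[U | V = 5] = (81/16) / (1/2) = 81/8.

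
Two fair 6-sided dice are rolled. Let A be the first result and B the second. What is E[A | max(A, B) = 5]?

35/9

Outcomes with max(A, B) = 5: (1,5), (2,5), (3,5), (4,5), (5,1), (5,2), (5,3), (5,4), (5,5), each with probability 1/36.
E[A | max(A, B) = 5] = (1 + 2 + 3 + 4 + 5 + 5 + 5 + 5 + 5) / 9 = 35/9.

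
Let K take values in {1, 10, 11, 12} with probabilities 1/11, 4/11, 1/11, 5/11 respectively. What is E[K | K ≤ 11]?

P(K ≤ 11) = 6/11.
Σ over the event: 1·1/11 + 10·4/11 + 11·1/11 = 52/11.
E[K | K ≤ 11] = (52/11) / (6/11) = 26/3.

26/3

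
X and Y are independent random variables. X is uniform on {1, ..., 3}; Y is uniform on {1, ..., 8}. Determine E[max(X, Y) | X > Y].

8/3

P(X > Y) = 1/8.
Summing max(X,Y)·P(x,y) over outcomes with X > Y gives 1/3.
E[max(X, Y) | X > Y] = (1/3) / (1/8) = 8/3.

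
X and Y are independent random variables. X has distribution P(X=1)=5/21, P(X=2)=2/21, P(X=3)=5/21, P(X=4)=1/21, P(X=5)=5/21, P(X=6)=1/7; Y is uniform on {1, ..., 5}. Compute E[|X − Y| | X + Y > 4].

P(X + Y > 4) = 27/35.
Summing |X−Y|·P(x,y) over outcomes with X + Y > 4 gives 169/105.
E[|X − Y| | X + Y > 4] = (169/105) / (27/35) = 169/81.

169/81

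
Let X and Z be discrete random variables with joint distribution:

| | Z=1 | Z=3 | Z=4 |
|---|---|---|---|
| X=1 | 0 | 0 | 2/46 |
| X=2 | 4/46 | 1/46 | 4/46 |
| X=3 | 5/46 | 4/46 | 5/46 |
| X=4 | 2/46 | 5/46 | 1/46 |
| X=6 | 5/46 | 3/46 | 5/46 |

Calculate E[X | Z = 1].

61/16

P(Z = 1) = 8/23.
Σ X·P over the event = 2·(4/46) + 3·(5/46) + 4·(2/46) + 6·(5/46) = 61/46.
E[X | Z = 1] = (61/46) / (8/23) = 61/16.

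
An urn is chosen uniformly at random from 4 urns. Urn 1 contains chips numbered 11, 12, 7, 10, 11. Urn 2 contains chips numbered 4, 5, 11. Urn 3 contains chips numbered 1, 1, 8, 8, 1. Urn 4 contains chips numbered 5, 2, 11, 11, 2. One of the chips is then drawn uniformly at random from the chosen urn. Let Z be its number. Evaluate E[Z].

E[Z | urn 1] = (11+12+7+10+11)/5 = 51/5.
E[Z | urn 2] = (4+5+11)/3 = 20/3.
E[Z | urn 3] = (1+1+8+8+1)/5 = 19/5.
E[Z | urn 4] = (5+2+11+11+2)/5 = 31/5.
E[Z] = (1/4)·(51/5) + (1/4)·(20/3) + (1/4)·(19/5) + (1/4)·(31/5) = 403/60.

403/60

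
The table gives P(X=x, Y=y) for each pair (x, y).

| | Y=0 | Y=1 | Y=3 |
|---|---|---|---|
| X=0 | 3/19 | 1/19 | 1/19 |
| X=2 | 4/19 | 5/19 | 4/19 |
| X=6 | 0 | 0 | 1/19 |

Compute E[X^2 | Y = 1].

10/3

P(Y = 1) = 6/19.
Σ X^2·P over the event = 0·(1/19) + 4·(5/19) = 20/19.
E[X^2 | Y = 1] = (20/19) / (6/19) = 10/3.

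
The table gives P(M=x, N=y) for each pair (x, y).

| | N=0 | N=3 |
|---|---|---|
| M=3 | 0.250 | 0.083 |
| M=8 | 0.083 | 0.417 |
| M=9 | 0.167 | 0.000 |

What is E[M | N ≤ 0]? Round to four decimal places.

5.8340

P(N ≤ 0) = 0.500.
Σ M·P over the event = 3·(0.250) + 8·(0.083) + 9·(0.167) = 2.917.
E[M | N ≤ 0] = (2.917) / (0.500) = 5.8340.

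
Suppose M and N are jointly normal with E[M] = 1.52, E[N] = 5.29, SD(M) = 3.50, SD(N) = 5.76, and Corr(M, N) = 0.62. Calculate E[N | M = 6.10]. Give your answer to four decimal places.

For a bivariate normal, E[N | M=x] = μ_N + ρ·(σ_N/σ_M)·(x − μ_M).
E[N | M=6.10] = 5.29 + (0.62)·(5.76/3.50)·(6.10 − (1.52)) = 5.29 + (1.02034)·(4.58) = 9.9632.

9.9632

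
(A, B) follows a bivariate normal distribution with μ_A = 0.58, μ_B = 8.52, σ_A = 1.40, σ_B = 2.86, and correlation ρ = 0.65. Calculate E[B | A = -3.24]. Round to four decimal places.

3.4476

E[B | A=x] = μ_B + ρ(σ_B/σ_A)(x − μ_A) for jointly normal variables.
E[B | A=-3.24] = 8.52 + (0.65)·(2.86/1.40)·(-3.24 − (0.58)) = 8.52 + (1.32786)·(-3.82) = 3.4476.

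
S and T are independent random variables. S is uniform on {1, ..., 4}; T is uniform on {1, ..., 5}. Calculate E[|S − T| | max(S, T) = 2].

2/3

Outcomes with max(S, T) = 2: (1,2), (2,1), (2,2), each with probability 1/20.
E[|S − T| | max(S, T) = 2] = (1 + 1 + 0) / 3 = 2/3.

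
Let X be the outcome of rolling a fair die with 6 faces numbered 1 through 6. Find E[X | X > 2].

Given X > 2, X is equally likely to be any of {3, 4, 5, 6}.
E[X | X > 2] = (3 + 4 + 5 + 6) / 4 = 9/2.

9/2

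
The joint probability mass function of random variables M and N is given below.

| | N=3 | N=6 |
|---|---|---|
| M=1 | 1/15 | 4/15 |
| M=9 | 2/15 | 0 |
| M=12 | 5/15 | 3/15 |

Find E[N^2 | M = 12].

P(M = 12) = 8/15.
Σ N^2·P over the event = 9·(5/15) + 36·(3/15) = 51/5.
E[N^2 | M = 12] = (51/5) / (8/15) = 153/8.

153/8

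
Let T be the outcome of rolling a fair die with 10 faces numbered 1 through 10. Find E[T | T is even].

6

Given T is even, T is equally likely to be any of {2, 4, 6, 8, 10}.
E[T | T is even] = (2 + 4 + 6 + 8 + 10) / 5 = 6.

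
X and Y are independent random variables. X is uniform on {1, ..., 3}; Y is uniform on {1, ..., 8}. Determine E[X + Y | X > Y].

Outcomes with X > Y: (2,1), (3,1), (3,2), each with probability 1/24.
E[X + Y | X > Y] = (3 + 4 + 5) / 3 = 4.

4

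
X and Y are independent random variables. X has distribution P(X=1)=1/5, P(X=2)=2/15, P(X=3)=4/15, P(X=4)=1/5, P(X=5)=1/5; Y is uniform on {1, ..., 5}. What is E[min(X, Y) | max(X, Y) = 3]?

P(max(X, Y) = 3) = 17/75.
Summing min(X,Y)·P(x,y) over outcomes with max(X, Y) = 3 gives 31/75.
E[min(X, Y) | max(X, Y) = 3] = (31/75) / (17/75) = 31/17.

31/17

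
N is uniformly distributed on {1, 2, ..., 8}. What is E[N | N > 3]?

Given N > 3, N is equally likely to be any of {4, 5, 6, 7, 8}.
E[N | N > 3] = (4 + 5 + 6 + 7 + 8) / 5 = 6.

6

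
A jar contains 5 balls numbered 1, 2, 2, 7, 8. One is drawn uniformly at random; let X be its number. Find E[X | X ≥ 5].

P(X ≥ 5) = 2/5.
Σ over the event: 7·1/5 + 8·1/5 = 3.
E[X | X ≥ 5] = (3) / (2/5) = 15/2.

15/2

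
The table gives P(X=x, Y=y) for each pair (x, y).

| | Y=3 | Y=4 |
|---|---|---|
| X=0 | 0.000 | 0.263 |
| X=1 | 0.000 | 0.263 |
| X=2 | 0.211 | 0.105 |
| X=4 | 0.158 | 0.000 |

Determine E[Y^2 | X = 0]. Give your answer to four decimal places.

16.0000

P(X = 0) = 0.263.
Σ Y^2·P over the event = 16·(0.263) = 4.208.
E[Y^2 | X = 0] = (4.208) / (0.263) = 16.0000.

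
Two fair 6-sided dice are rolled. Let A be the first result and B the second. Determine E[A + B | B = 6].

19/2

Outcomes with B = 6: (1,6), (2,6), (3,6), (4,6), (5,6), (6,6), each with probability 1/36.
E[A + B | B = 6] = (7 + 8 + 9 + 10 + 11 + 12) / 6 = 19/2.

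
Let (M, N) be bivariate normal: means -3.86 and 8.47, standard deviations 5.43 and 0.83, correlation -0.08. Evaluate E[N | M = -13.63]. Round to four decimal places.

8.5895

E[N | M=x] = μ_N + ρ(σ_N/σ_M)(x − μ_M) for jointly normal variables.
E[N | M=-13.63] = 8.47 + (-0.08)·(0.83/5.43)·(-13.63 − (-3.86)) = 8.47 + (-0.012228)·(-9.77) = 8.5895.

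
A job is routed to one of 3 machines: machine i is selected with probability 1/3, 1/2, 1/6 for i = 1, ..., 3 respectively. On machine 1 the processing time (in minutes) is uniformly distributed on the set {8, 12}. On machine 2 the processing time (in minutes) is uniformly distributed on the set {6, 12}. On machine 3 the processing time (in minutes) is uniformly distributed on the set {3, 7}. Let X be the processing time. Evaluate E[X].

26/3

E[X | machine 1] = (8+12)/2 = 10.
E[X | machine 2] = (6+12)/2 = 9.
E[X | machine 3] = (3+7)/2 = 5.
E[X] = (1/3)·(10) + (1/2)·(9) + (1/6)·(5) = 26/3.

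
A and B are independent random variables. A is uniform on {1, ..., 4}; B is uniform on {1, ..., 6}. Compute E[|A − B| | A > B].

5/3

P(A > B) = 1/4.
Summing |A−B|·P(x,y) over outcomes with A > B gives 5/12.
E[|A − B| | A > B] = (5/12) / (1/4) = 5/3.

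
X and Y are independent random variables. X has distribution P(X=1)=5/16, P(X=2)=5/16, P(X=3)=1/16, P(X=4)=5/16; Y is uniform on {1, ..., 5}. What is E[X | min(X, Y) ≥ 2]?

P(min(X, Y) ≥ 2) = 11/20.
Summing X·P(x,y) over outcomes with min(X, Y) ≥ 2 gives 33/20.
E[X | min(X, Y) ≥ 2] = (33/20) / (11/20) = 3.

3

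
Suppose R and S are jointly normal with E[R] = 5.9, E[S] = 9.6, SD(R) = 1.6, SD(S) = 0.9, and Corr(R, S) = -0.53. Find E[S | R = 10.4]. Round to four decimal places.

The regression of S on R has slope ρ·σ_S/σ_R and passes through (μ_R, μ_S).
E[S | R=10.4] = 9.6 + (-0.53)·(0.9/1.6)·(10.4 − (5.9)) = 9.6 + (-0.298125)·(4.5) = 8.2584.

8.2584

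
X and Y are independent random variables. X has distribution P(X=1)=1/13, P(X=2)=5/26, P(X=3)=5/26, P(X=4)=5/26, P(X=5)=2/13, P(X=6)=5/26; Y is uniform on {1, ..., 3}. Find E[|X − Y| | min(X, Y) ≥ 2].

P(min(X, Y) ≥ 2) = 8/13.
Summing |X−Y|·P(x,y) over outcomes with min(X, Y) ≥ 2 gives 40/39.
E[|X − Y| | min(X, Y) ≥ 2] = (40/39) / (8/13) = 5/3.

5/3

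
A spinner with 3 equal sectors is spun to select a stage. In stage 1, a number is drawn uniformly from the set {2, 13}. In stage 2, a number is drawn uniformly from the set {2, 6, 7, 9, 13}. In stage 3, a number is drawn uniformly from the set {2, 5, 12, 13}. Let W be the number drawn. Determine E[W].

E[W | stage 1] = (2+13)/2 = 15/2.
E[W | stage 2] = (2+6+7+9+13)/5 = 37/5.
E[W | stage 3] = (2+5+12+13)/4 = 8.
E[W] = (1/3)·(15/2) + (1/3)·(37/5) + (1/3)·(8) = 229/30.

229/30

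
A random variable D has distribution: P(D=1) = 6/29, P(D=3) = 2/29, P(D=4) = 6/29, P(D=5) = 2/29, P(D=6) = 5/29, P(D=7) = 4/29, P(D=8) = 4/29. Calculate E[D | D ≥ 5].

20/3

P(D ≥ 5) = 15/29.
Σ over the event: 5·2/29 + 6·5/29 + 7·4/29 + 8·4/29 = 100/29.
E[D | D ≥ 5] = (100/29) / (15/29) = 20/3.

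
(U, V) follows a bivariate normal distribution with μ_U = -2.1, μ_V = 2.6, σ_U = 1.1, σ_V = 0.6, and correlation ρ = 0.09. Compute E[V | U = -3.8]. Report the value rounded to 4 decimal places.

E[V | U=x] = μ_V + ρ(σ_V/σ_U)(x − μ_U) for jointly normal variables.
E[V | U=-3.8] = 2.6 + (0.09)·(0.6/1.1)·(-3.8 − (-2.1)) = 2.6 + (0.049091)·(-1.7) = 2.5165.

2.5165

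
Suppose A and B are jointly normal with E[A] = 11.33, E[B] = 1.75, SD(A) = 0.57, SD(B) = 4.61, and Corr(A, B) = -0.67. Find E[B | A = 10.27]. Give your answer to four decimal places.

E[B | A=x] = μ_B + ρ(σ_B/σ_A)(x − μ_A) for jointly normal variables.
E[B | A=10.27] = 1.75 + (-0.67)·(4.61/0.57)·(10.27 − (11.33)) = 1.75 + (-5.4188)·(-1.06) = 7.4939.

7.4939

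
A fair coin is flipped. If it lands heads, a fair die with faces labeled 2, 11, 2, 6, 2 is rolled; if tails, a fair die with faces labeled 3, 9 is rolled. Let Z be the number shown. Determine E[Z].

E[Z | heads] = (2+11+2+6+2)/5 = 23/5.
E[Z | tails] = (3+9)/2 = 6.
E[Z] = (1/2)·(23/5) + (1/2)·(6) = 53/10.

53/10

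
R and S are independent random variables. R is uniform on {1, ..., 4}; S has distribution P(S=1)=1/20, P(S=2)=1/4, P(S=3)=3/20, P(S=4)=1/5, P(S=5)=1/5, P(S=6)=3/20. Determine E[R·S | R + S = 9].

P(R + S = 9) = 7/80.
Summing RS·P(x,y) over outcomes with R + S = 9 gives 67/40.
E[R·S | R + S = 9] = (67/40) / (7/80) = 134/7.

134/7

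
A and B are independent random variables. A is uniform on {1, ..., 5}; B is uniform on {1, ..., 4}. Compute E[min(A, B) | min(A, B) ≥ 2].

8/3

P(min(A, B) ≥ 2) = 3/5.
Summing min(A,B)·P(x,y) over outcomes with min(A, B) ≥ 2 gives 8/5.
E[min(A, B) | min(A, B) ≥ 2] = (8/5) / (3/5) = 8/3.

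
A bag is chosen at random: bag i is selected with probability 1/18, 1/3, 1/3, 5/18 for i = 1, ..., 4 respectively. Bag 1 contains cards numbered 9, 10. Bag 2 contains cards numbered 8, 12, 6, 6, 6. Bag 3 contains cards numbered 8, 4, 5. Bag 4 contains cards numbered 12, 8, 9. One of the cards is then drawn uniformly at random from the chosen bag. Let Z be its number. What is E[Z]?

E[Z | bag 1] = (9+10)/2 = 19/2.
E[Z | bag 2] = (8+12+6+6+6)/5 = 38/5.
E[Z | bag 3] = (8+4+5)/3 = 17/3.
E[Z | bag 4] = (12+8+9)/3 = 29/3.
By the law of total expectation,
E[Z] = (1/18)·(19/2) + (1/3)·(38/5) + (1/3)·(17/3) + (5/18)·(29/3) = 4123/540.

4123/540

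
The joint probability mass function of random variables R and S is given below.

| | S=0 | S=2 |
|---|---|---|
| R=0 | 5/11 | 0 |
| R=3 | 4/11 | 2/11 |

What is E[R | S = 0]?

4/3

P(S = 0) = 9/11.
Σ R·P over the event = 0·(5/11) + 3·(4/11) = 12/11.
E[R | S = 0] = (12/11) / (9/11) = 4/3.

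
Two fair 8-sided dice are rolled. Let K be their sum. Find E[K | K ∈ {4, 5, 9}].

P(K ∈ {4, 5, 9}) = 15/64.
Σ over the event: 4·3/64 + 5·1/16 + 9·1/8 = 13/8.
E[K | K ∈ {4, 5, 9}] = (13/8) / (15/64) = 104/15.

104/15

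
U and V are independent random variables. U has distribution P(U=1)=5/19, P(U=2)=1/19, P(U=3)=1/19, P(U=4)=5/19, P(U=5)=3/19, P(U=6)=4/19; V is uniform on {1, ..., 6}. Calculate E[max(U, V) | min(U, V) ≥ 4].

65/12

P(min(U, V) ≥ 4) = 6/19.
Summing max(U,V)·P(x,y) over outcomes with min(U, V) ≥ 4 gives 65/38.
E[max(U, V) | min(U, V) ≥ 4] = (65/38) / (6/19) = 65/12.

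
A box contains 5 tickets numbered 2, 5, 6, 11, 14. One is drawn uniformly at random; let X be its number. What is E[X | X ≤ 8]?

P(X ≤ 8) = 3/5.
Σ over the event: 2·1/5 + 5·1/5 + 6·1/5 = 13/5.
E[X | X ≤ 8] = (13/5) / (3/5) = 13/3.

13/3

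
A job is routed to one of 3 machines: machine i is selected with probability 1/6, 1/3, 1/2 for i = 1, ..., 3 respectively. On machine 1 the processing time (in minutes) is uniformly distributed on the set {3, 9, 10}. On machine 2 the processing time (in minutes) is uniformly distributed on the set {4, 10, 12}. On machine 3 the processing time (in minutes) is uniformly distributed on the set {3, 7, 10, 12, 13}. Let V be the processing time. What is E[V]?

E[V | machine 1] = (3+9+10)/3 = 22/3.
E[V | machine 2] = (4+10+12)/3 = 26/3.
E[V | machine 3] = (3+7+10+12+13)/5 = 9.
E[V] = (1/6)·(22/3) + (1/3)·(26/3) + (1/2)·(9) = 155/18.

155/18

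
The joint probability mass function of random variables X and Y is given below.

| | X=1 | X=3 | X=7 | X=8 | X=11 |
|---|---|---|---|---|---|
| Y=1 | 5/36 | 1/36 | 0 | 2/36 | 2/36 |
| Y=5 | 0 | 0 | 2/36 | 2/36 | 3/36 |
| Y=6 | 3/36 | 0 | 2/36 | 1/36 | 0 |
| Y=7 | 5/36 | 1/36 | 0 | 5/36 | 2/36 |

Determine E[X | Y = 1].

23/5

P(Y = 1) = 5/18.
Σ X·P over the event = 1·(5/36) + 3·(1/36) + 8·(2/36) + 11·(2/36) = 23/18.
E[X | Y = 1] = (23/18) / (5/18) = 23/5.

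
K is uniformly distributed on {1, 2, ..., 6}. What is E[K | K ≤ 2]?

3/2

Given K ≤ 2, K is equally likely to be any of {1, 2}.
E[K | K ≤ 2] = (1 + 2) / 2 = 3/2.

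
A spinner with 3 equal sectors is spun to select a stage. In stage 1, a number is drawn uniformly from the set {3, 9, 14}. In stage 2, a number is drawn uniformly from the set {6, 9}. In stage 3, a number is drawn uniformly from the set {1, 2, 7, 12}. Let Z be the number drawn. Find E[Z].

E[Z | stage 1] = (3+9+14)/3 = 26/3.
E[Z | stage 2] = (6+9)/2 = 15/2.
E[Z | stage 3] = (1+2+7+12)/4 = 11/2.
By the law of total expectation,
E[Z] = (1/3)·(26/3) + (1/3)·(15/2) + (1/3)·(11/2) = 65/9.

65/9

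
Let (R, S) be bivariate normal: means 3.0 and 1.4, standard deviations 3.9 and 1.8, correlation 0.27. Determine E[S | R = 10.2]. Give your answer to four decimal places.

2.2972

For a bivariate normal, E[S | R=x] = μ_S + ρ·(σ_S/σ_R)·(x − μ_R).
E[S | R=10.2] = 1.4 + (0.27)·(1.8/3.9)·(10.2 − (3.0)) = 1.4 + (0.124615)·(7.2) = 2.2972.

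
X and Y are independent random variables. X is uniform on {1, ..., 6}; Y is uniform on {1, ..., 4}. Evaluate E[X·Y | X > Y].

145/14

P(X > Y) = 7/12.
Summing XY·P(x,y) over outcomes with X > Y gives 145/24.
E[X·Y | X > Y] = (145/24) / (7/12) = 145/14.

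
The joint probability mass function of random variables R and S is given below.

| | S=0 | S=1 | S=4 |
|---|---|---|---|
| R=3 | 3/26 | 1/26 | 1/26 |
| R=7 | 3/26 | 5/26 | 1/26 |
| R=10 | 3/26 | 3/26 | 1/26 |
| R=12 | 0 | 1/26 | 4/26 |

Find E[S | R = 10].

P(R = 10) = 7/26.
Σ S·P over the event = 0·(3/26) + 1·(3/26) + 4·(1/26) = 7/26.
E[S | R = 10] = (7/26) / (7/26) = 1.

1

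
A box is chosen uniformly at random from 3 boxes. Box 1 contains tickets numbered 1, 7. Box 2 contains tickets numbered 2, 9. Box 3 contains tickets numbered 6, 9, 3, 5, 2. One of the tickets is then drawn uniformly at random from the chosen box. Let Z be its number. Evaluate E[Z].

29/6

E[Z | box 1] = (1+7)/2 = 4.
E[Z | box 2] = (2+9)/2 = 11/2.
E[Z | box 3] = (6+9+3+5+2)/5 = 5.
E[Z] = (1/3)·(4) + (1/3)·(11/2) + (1/3)·(5) = 29/6.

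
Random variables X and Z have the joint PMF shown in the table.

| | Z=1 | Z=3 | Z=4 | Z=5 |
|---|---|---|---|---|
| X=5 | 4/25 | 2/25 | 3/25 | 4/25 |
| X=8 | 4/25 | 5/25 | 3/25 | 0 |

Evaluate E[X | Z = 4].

P(Z = 4) = 6/25.
Σ X·P over the event = 5·(3/25) + 8·(3/25) = 39/25.
E[X | Z = 4] = (39/25) / (6/25) = 13/2.

13/2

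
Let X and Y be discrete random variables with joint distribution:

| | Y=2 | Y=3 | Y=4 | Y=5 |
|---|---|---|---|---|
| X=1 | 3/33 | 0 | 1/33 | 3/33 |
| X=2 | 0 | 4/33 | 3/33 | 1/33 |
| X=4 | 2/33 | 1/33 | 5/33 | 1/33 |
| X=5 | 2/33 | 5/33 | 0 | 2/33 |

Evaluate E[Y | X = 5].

P(X = 5) = 3/11.
Σ Y·P over the event = 2·(2/33) + 3·(5/33) + 5·(2/33) = 29/33.
E[Y | X = 5] = (29/33) / (3/11) = 29/9.

29/9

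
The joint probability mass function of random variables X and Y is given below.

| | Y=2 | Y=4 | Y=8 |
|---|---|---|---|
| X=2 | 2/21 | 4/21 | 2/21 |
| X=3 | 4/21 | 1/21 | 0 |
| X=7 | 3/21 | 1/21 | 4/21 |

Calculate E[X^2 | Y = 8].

P(Y = 8) = 2/7.
Σ X^2·P over the event = 4·(2/21) + 49·(4/21) = 68/7.
E[X^2 | Y = 8] = (68/7) / (2/7) = 34.

34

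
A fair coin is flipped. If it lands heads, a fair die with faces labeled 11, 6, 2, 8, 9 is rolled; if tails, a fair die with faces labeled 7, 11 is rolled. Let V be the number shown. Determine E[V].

81/10

E[V | heads] = (11+6+2+8+9)/5 = 36/5.
E[V | tails] = (7+11)/2 = 9.
E[V] = (1/2)·(36/5) + (1/2)·(9) = 81/10.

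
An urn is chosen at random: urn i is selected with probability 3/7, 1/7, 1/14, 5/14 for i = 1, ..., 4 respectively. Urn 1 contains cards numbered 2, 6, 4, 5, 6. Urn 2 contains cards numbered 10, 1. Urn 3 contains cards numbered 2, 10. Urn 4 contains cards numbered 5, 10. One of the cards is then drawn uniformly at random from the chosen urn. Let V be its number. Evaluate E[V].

821/140

E[V | urn 1] = (2+6+4+5+6)/5 = 23/5.
E[V | urn 2] = (10+1)/2 = 11/2.
E[V | urn 3] = (2+10)/2 = 6.
E[V | urn 4] = (5+10)/2 = 15/2.
By the law of total expectation,
E[V] = (3/7)·(23/5) + (1/7)·(11/2) + (1/14)·(6) + (5/14)·(15/2) = 821/140.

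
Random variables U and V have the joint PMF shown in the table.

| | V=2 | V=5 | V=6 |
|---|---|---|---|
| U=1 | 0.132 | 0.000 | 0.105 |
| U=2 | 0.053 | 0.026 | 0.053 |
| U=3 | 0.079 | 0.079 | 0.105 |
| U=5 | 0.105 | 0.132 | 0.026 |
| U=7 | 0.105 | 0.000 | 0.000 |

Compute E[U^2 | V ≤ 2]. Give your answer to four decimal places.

P(V ≤ 2) = 0.474.
Σ U^2·P over the event = 1·(0.132) + 4·(0.053) + 9·(0.079) + 25·(0.105) + 49·(0.105) = 8.825.
E[U^2 | V ≤ 2] = (8.825) / (0.474) = 18.6181.

18.6181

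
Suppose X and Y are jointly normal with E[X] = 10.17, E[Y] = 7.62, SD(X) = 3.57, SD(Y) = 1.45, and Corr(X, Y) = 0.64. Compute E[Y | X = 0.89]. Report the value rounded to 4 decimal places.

E[Y | X=x] = μ_Y + ρ(σ_Y/σ_X)(x − μ_X) for jointly normal variables.
E[Y | X=0.89] = 7.62 + (0.64)·(1.45/3.57)·(0.89 − (10.17)) = 7.62 + (0.259944)·(-9.28) = 5.2077.

5.2077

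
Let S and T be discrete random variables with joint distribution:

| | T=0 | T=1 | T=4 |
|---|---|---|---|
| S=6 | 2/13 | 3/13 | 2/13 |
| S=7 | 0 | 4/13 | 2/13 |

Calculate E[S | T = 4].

P(T = 4) = 4/13.
Σ S·P over the event = 6·(2/13) + 7·(2/13) = 2.
E[S | T = 4] = (2) / (4/13) = 13/2.

13/2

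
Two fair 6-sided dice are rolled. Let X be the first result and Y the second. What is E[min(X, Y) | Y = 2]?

11/6

Outcomes with Y = 2: (1,2), (2,2), (3,2), (4,2), (5,2), (6,2), each with probability 1/36.
E[min(X, Y) | Y = 2] = (1 + 2 + 2 + 2 + 2 + 2) / 6 = 11/6.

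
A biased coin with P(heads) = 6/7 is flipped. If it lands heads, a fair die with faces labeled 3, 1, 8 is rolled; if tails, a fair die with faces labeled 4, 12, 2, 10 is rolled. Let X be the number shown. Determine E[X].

31/7

E[X | heads] = (3+1+8)/3 = 4.
E[X | tails] = (4+12+2+10)/4 = 7.
By the law of total expectation,
E[X] = (6/7)·(4) + (1/7)·(7) = 31/7.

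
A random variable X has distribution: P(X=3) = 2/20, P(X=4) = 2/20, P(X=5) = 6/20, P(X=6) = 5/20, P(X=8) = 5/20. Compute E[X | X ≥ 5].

P(X ≥ 5) = 4/5.
Σ over the event: 5·3/10 + 6·1/4 + 8·1/4 = 5.
E[X | X ≥ 5] = (5) / (4/5) = 25/4.

25/4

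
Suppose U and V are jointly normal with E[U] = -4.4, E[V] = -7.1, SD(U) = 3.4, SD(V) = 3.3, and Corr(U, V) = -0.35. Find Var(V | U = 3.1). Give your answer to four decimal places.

The conditional variance in a bivariate normal is σ_V²(1 − ρ²), independent of x.
Var(V | U=3.1) = (3.3)²·(1 − (-0.35)²) = 10.89·0.8775 = 9.5560.

9.5560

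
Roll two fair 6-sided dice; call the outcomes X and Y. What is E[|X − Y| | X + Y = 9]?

2

P(X + Y = 9) = 1/9.
Summing |X−Y|·P(x,y) over outcomes with X + Y = 9 gives 2/9.
E[|X − Y| | X + Y = 9] = (2/9) / (1/9) = 2.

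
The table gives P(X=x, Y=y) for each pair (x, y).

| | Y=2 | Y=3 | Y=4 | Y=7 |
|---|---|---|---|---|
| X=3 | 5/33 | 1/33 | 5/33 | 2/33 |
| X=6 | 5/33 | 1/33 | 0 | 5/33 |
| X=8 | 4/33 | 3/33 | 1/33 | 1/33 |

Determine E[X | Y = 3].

P(Y = 3) = 5/33.
Summing X·P(X=x,Y=y) over the conditioning event gives 1.
E[X | Y = 3] = (1) / (5/33) = 33/5.

33/5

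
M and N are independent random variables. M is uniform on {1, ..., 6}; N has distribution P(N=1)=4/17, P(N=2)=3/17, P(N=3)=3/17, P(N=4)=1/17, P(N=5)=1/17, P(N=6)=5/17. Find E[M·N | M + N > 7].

P(M + N > 7) = 41/102.
Summing MN·P(x,y) over outcomes with M + N > 7 gives 295/34.
E[M·N | M + N > 7] = (295/34) / (41/102) = 885/41.

885/41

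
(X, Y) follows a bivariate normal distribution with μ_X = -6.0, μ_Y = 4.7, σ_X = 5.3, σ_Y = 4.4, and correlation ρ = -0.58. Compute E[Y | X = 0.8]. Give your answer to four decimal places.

E[Y | X=x] = μ_Y + ρ(σ_Y/σ_X)(x − μ_X) for jointly normal variables.
E[Y | X=0.8] = 4.7 + (-0.58)·(4.4/5.3)·(0.8 − (-6.0)) = 4.7 + (-0.48151)·(6.8) = 1.4257.

1.4257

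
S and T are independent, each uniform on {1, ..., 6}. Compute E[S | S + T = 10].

Outcomes with S + T = 10: (4,6), (5,5), (6,4), each with probability 1/36.
E[S | S + T = 10] = (4 + 5 + 6) / 3 = 5.

5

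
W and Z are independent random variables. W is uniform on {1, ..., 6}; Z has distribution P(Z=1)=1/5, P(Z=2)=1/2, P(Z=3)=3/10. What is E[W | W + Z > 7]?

63/11

P(W + Z > 7) = 11/60.
Summing W·P(x,y) over outcomes with W + Z > 7 gives 21/20.
E[W | W + Z > 7] = (21/20) / (11/60) = 63/11.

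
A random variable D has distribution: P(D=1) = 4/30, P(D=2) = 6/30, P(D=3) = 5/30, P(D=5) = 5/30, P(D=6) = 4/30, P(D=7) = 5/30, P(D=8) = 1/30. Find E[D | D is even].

P(D is even) = 11/30.
Σ over the event: 2·1/5 + 6·2/15 + 8·1/30 = 22/15.
E[D | D is even] = (22/15) / (11/30) = 4.

4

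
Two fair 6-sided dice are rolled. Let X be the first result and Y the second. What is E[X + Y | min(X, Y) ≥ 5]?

P(min(X, Y) ≥ 5) = 1/9.
Summing (X+Y)·P(x,y) over outcomes with min(X, Y) ≥ 5 gives 11/9.
E[X + Y | min(X, Y) ≥ 5] = (11/9) / (1/9) = 11.

11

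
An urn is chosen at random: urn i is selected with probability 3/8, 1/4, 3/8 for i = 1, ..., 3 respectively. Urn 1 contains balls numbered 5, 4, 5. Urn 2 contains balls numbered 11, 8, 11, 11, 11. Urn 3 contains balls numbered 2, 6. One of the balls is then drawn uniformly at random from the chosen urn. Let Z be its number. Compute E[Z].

117/20

E[Z | urn 1] = (5+4+5)/3 = 14/3.
E[Z | urn 2] = (11+8+11+11+11)/5 = 52/5.
E[Z | urn 3] = (2+6)/2 = 4.
By the law of total expectation,
E[Z] = (3/8)·(14/3) + (1/4)·(52/5) + (3/8)·(4) = 117/20.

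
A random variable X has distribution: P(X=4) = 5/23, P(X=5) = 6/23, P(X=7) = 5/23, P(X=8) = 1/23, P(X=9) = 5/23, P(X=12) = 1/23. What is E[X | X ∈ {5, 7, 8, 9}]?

118/17

P(X ∈ {5, 7, 8, 9}) = 17/23.
Σ over the event: 5·6/23 + 7·5/23 + 8·1/23 + 9·5/23 = 118/23.
E[X | X ∈ {5, 7, 8, 9}] = (118/23) / (17/23) = 118/17.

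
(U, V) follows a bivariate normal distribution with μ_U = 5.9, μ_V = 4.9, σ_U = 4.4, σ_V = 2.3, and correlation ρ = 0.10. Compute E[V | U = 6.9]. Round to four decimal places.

4.9523

E[V | U=x] = μ_V + ρ(σ_V/σ_U)(x − μ_U) for jointly normal variables.
E[V | U=6.9] = 4.9 + (0.10)·(2.3/4.4)·(6.9 − (5.9)) = 4.9 + (0.052273)·(1) = 4.9523.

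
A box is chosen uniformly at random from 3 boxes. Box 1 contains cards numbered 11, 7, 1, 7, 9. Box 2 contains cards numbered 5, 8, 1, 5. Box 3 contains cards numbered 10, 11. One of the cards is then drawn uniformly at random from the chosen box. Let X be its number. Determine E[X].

89/12

E[X | box 1] = (11+7+1+7+9)/5 = 7.
E[X | box 2] = (5+8+1+5)/4 = 19/4.
E[X | box 3] = (10+11)/2 = 21/2.
E[X] = (1/3)·(7) + (1/3)·(19/4) + (1/3)·(21/2) = 89/12.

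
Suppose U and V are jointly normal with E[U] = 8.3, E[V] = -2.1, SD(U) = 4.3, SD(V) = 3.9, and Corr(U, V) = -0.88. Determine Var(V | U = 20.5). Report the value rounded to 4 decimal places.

For a bivariate normal, Var(V | U=x) = σ_V²(1 − ρ²).
Var(V | U=20.5) = (3.9)²·(1 − (-0.88)²) = 15.21·0.2256 = 3.4314.

3.4314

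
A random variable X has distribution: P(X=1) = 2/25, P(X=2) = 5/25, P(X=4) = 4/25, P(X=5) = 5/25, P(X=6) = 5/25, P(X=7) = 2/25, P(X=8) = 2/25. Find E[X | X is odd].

P(X is odd) = 9/25.
Σ over the event: 1·2/25 + 5·1/5 + 7·2/25 = 41/25.
E[X | X is odd] = (41/25) / (9/25) = 41/9.

41/9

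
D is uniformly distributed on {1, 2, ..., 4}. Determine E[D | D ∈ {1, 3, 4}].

8/3

P(D ∈ {1, 3, 4}) = 3/4.
Σ over the event: 1·1/4 + 3·1/4 + 4·1/4 = 2.
E[D | D ∈ {1, 3, 4}] = (2) / (3/4) = 8/3.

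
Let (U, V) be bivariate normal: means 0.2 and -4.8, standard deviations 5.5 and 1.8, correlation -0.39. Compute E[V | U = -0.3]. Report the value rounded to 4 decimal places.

E[V | U=x] = μ_V + ρ(σ_V/σ_U)(x − μ_U) for jointly normal variables.
E[V | U=-0.3] = -4.8 + (-0.39)·(1.8/5.5)·(-0.3 − (0.2)) = -4.8 + (-0.12764)·(-0.5) = -4.7362.

-4.7362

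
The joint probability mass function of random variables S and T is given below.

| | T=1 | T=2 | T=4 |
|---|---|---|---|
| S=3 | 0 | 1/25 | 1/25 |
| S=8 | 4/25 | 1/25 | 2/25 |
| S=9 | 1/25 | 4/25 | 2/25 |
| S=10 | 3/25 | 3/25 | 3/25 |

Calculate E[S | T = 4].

P(T = 4) = 8/25.
Σ S·P over the event = 3·(1/25) + 8·(2/25) + 9·(2/25) + 10·(3/25) = 67/25.
E[S | T = 4] = (67/25) / (8/25) = 67/8.

67/8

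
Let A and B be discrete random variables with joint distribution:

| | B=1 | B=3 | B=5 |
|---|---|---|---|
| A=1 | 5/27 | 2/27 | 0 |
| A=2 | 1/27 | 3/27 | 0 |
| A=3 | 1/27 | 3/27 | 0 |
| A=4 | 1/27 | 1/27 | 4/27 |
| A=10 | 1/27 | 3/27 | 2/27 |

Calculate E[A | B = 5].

6

P(B = 5) = 2/9.
Σ A·P over the event = 4·(4/27) + 10·(2/27) = 4/3.
E[A | B = 5] = (4/3) / (2/9) = 6.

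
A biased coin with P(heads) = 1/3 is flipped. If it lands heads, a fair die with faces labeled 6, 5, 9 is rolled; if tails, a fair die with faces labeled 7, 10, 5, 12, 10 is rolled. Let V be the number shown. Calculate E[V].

E[V | heads] = (6+5+9)/3 = 20/3.
E[V | tails] = (7+10+5+12+10)/5 = 44/5.
By the law of total expectation,
E[V] = (1/3)·(20/3) + (2/3)·(44/5) = 364/45.

364/45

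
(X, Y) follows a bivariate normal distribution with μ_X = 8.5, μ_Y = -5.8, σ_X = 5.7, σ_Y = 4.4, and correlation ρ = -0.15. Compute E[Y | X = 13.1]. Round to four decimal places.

The regression of Y on X has slope ρ·σ_Y/σ_X and passes through (μ_X, μ_Y).
E[Y | X=13.1] = -5.8 + (-0.15)·(4.4/5.7)·(13.1 − (8.5)) = -5.8 + (-0.11579)·(4.6) = -6.3326.

-6.3326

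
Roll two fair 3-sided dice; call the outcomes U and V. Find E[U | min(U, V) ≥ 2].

5/2

P(min(U, V) ≥ 2) = 4/9.
Summing U·P(x,y) over outcomes with min(U, V) ≥ 2 gives 10/9.
E[U | min(U, V) ≥ 2] = (10/9) / (4/9) = 5/2.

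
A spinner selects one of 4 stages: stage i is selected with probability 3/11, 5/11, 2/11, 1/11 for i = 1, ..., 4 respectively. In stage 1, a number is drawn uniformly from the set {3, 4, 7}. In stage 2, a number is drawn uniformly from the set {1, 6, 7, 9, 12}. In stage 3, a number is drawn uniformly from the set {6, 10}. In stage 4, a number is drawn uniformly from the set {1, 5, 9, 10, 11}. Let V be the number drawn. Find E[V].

E[V | stage 1] = (3+4+7)/3 = 14/3.
E[V | stage 2] = (1+6+7+9+12)/5 = 7.
E[V | stage 3] = (6+10)/2 = 8.
E[V | stage 4] = (1+5+9+10+11)/5 = 36/5.
E[V] = (3/11)·(14/3) + (5/11)·(7) + (2/11)·(8) + (1/11)·(36/5) = 361/55.

361/55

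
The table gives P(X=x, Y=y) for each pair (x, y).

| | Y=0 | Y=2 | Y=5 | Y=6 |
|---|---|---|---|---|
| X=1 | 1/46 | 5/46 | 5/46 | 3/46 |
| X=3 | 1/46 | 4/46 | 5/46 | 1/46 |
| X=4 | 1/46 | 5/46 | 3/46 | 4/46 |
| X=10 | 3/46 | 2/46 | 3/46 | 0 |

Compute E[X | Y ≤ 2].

95/22

P(Y ≤ 2) = 11/23.
Σ X·P over the event = 1·(1/46) + 1·(5/46) + 3·(1/46) + 3·(4/46) + 4·(1/46) + 4·(5/46) + 10·(3/46) + 10·(2/46) = 95/46.
E[X | Y ≤ 2] = (95/46) / (11/23) = 95/22.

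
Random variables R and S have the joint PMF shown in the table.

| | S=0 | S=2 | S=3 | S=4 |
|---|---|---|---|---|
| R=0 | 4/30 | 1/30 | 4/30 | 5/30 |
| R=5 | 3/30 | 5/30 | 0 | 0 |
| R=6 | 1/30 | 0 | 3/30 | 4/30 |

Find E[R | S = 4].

8/3

P(S = 4) = 3/10.
Σ R·P over the event = 0·(5/30) + 6·(4/30) = 4/5.
E[R | S = 4] = (4/5) / (3/10) = 8/3.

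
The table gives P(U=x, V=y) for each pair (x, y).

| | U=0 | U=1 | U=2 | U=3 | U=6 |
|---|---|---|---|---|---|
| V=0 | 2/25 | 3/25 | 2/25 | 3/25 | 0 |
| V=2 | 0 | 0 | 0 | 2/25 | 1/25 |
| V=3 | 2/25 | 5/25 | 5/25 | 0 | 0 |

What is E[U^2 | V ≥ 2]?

P(V ≥ 2) = 3/5.
Σ U^2·P over the event = 0·(2/25) + 1·(5/25) + 4·(5/25) + 9·(2/25) + 36·(1/25) = 79/25.
E[U^2 | V ≥ 2] = (79/25) / (3/5) = 79/15.

79/15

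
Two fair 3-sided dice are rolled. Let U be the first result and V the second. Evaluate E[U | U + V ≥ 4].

P(U + V ≥ 4) = 2/3.
Summing U·P(x,y) over outcomes with U + V ≥ 4 gives 14/9.
E[U | U + V ≥ 4] = (14/9) / (2/3) = 7/3.

7/3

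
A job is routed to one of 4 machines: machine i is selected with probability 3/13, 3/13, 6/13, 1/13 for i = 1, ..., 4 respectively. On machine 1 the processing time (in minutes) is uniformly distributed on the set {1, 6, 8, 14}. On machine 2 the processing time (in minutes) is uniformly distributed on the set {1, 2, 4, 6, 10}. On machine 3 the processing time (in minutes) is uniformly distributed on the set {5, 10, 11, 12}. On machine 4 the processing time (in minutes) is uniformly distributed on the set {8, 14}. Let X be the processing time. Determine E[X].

E[X | machine 1] = (1+6+8+14)/4 = 29/4.
E[X | machine 2] = (1+2+4+6+10)/5 = 23/5.
E[X | machine 3] = (5+10+11+12)/4 = 19/2.
E[X | machine 4] = (8+14)/2 = 11.
By the law of total expectation,
E[X] = (3/13)·(29/4) + (3/13)·(23/5) + (6/13)·(19/2) + (1/13)·(11) = 2071/260.

2071/260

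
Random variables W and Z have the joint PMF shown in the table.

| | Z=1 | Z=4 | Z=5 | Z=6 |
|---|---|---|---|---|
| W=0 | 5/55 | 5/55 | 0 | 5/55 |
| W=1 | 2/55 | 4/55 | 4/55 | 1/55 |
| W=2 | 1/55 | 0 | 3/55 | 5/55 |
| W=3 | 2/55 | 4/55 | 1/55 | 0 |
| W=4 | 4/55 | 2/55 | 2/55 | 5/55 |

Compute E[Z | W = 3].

23/7

P(W = 3) = 7/55.
Σ Z·P over the event = 1·(2/55) + 4·(4/55) + 5·(1/55) = 23/55.
E[Z | W = 3] = (23/55) / (7/55) = 23/7.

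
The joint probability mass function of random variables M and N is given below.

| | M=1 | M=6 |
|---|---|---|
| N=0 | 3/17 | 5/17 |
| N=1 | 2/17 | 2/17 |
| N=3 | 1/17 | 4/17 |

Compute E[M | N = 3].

5

P(N = 3) = 5/17.
Σ M·P over the event = 1·(1/17) + 6·(4/17) = 25/17.
E[M | N = 3] = (25/17) / (5/17) = 5.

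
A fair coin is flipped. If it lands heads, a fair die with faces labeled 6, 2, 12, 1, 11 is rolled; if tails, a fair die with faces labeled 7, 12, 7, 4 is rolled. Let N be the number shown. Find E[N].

E[N | heads] = (6+2+12+1+11)/5 = 32/5.
E[N | tails] = (7+12+7+4)/4 = 15/2.
E[N] = (1/2)·(32/5) + (1/2)·(15/2) = 139/20.

139/20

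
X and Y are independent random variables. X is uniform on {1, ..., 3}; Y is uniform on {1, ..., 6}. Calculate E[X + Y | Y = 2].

Outcomes with Y = 2: (1,2), (2,2), (3,2), each with probability 1/18.
E[X + Y | Y = 2] = (3 + 4 + 5) / 3 = 4.

4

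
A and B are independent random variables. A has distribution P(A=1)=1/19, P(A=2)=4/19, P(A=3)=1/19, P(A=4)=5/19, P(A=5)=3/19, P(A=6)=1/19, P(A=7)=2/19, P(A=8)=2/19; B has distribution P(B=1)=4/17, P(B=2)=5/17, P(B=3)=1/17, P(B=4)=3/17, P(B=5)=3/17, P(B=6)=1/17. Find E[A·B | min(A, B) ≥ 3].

333/14

P(min(A, B) ≥ 3) = 112/323.
Summing AB·P(x,y) over outcomes with min(A, B) ≥ 3 gives 2664/323.
E[A·B | min(A, B) ≥ 3] = (2664/323) / (112/323) = 333/14.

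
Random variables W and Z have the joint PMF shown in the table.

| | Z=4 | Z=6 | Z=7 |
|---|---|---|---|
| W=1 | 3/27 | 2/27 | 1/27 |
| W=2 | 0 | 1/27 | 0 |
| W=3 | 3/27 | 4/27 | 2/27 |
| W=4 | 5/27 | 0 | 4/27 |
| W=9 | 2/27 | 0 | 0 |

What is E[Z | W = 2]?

P(W = 2) = 1/27.
Σ Z·P over the event = 6·(1/27) = 2/9.
E[Z | W = 2] = (2/9) / (1/27) = 6.

6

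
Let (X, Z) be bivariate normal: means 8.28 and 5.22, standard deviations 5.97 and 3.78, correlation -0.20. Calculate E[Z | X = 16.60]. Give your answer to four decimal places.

4.1664

For a bivariate normal, E[Z | X=x] = μ_Z + ρ·(σ_Z/σ_X)·(x − μ_X).
E[Z | X=16.60] = 5.22 + (-0.20)·(3.78/5.97)·(16.60 − (8.28)) = 5.22 + (-0.12663)·(8.32) = 4.1664.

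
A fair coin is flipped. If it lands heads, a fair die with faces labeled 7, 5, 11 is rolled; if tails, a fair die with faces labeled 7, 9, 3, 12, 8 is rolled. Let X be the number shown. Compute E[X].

E[X | heads] = (7+5+11)/3 = 23/3.
E[X | tails] = (7+9+3+12+8)/5 = 39/5.
By the law of total expectation,
E[X] = (1/2)·(23/3) + (1/2)·(39/5) = 116/15.

116/15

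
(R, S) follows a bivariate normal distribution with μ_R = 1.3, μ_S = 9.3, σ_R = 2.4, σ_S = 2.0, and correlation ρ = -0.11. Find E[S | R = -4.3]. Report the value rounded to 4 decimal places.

For a bivariate normal, E[S | R=x] = μ_S + ρ·(σ_S/σ_R)·(x − μ_R).
E[S | R=-4.3] = 9.3 + (-0.11)·(2.0/2.4)·(-4.3 − (1.3)) = 9.3 + (-0.091667)·(-5.6) = 9.8133.

9.8133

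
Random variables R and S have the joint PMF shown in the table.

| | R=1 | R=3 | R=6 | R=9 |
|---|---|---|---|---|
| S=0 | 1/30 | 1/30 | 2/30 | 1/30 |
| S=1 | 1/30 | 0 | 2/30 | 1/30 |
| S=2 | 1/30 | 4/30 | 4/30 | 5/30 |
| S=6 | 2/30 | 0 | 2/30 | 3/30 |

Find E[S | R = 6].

P(R = 6) = 1/3.
Summing S·P(R=x,S=y) over the conditioning event gives 11/15.
E[S | R = 6] = (11/15) / (1/3) = 11/5.

11/5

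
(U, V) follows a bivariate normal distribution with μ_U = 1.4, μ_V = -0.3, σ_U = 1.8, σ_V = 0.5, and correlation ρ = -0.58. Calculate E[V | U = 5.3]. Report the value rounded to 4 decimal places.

The regression of V on U has slope ρ·σ_V/σ_U and passes through (μ_U, μ_V).
E[V | U=5.3] = -0.3 + (-0.58)·(0.5/1.8)·(5.3 − (1.4)) = -0.3 + (-0.16111)·(3.9) = -0.9283.

-0.9283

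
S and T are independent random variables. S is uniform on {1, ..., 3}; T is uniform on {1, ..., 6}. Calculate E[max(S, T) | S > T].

Outcomes with S > T: (2,1), (3,1), (3,2), each with probability 1/18.
E[max(S, T) | S > T] = (2 + 3 + 3) / 3 = 8/3.

8/3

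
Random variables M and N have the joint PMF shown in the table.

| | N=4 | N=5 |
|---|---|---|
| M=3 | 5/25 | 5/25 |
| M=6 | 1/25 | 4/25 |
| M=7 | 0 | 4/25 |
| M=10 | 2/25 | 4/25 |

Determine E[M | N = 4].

P(N = 4) = 8/25.
Σ M·P over the event = 3·(5/25) + 6·(1/25) + 10·(2/25) = 41/25.
E[M | N = 4] = (41/25) / (8/25) = 41/8.

41/8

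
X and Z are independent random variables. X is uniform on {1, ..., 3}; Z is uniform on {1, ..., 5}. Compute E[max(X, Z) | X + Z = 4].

8/3

Outcomes with X + Z = 4: (1,3), (2,2), (3,1), each with probability 1/15.
E[max(X, Z) | X + Z = 4] = (3 + 2 + 3) / 3 = 8/3.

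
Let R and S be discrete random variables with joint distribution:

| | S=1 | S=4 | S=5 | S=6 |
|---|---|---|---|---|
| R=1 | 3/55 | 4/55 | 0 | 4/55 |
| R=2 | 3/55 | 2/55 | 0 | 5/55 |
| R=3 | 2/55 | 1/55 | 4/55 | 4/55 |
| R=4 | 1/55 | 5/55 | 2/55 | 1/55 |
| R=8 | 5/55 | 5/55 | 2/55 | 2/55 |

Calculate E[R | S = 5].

9/2

P(S = 5) = 8/55.
Σ R·P over the event = 3·(4/55) + 4·(2/55) + 8·(2/55) = 36/55.
E[R | S = 5] = (36/55) / (8/55) = 9/2.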